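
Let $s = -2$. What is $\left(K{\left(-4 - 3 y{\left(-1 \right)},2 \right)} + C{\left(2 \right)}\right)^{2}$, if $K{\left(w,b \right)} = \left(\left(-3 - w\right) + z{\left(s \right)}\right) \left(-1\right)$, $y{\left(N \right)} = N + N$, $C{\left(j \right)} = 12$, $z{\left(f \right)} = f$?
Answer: $361$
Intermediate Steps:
$y{\left(N \right)} = 2 N$
$K{\left(w,b \right)} = 5 + w$ ($K{\left(w,b \right)} = \left(\left(-3 - w\right) - 2\right) \left(-1\right) = \left(-5 - w\right) \left(-1\right) = 5 + w$)
$\left(K{\left(-4 - 3 y{\left(-1 \right)},2 \right)} + C{\left(2 \right)}\right)^{2} = \left(\left(5 - \left(4 + 3 \cdot 2 \left(-1\right)\right)\right) + 12\right)^{2} = \left(\left(5 - -2\right) + 12\right)^{2} = \left(\left(5 + \left(-4 + 6\right)\right) + 12\right)^{2} = \left(\left(5 + 2\right) + 12\right)^{2} = \left(7 + 12\right)^{2} = 19^{2} = 361$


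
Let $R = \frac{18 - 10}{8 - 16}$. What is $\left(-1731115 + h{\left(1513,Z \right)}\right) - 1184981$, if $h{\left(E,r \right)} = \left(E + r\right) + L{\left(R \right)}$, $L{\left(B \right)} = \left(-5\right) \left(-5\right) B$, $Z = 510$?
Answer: $-2914098$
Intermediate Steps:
$R = -1$ ($R = \frac{8}{-8} = 8 \left(- \frac{1}{8}\right) = -1$)
$L{\left(B \right)} = 25 B$
$h{\left(E,r \right)} = -25 + E + r$ ($h{\left(E,r \right)} = \left(E + r\right) + 25 \left(-1\right) = \left(E + r\right) - 25 = -25 + E + r$)
$\left(-1731115 + h{\left(1513,Z \right)}\right) - 1184981 = \left(-1731115 + \left(-25 + 1513 + 510\right)\right) - 1184981 = \left(-1731115 + 1998\right) - 1184981 = -1729117 - 1184981 = -2914098$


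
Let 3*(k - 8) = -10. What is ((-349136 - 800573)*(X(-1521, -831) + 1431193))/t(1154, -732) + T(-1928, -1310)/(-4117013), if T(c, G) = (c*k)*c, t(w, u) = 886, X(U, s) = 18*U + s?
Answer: -9961257061650570460/5471510277 ≈ -1.8206e+9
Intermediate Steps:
k = 14/3 (k = 8 + (⅓)*(-10) = 8 - 10/3 = 14/3 ≈ 4.6667)
X(U, s) = s + 18*U
T(c, G) = 14*c²/3 (T(c, G) = (c*(14/3))*c = (14*c/3)*c = 14*c²/3)
((-349136 - 800573)*(X(-1521, -831) + 1431193))/t(1154, -732) + T(-1928, -1310)/(-4117013) = ((-349136 - 800573)*((-831 + 18*(-1521)) + 1431193))/886 + ((14/3)*(-1928)²)/(-4117013) = -1149709*((-831 - 27378) + 1431193)*(1/886) + ((14/3)*3717184)*(-1/4117013) = -1149709*(-28209 + 1431193)*(1/886) + (52040576/3)*(-1/4117013) = -1149709*1402984*(1/886) - 52040576/12351039 = -1613023331656*1/886 - 52040576/12351039 = -806511665828/443 - 52040576/12351039 = -9961257061650570460/5471510277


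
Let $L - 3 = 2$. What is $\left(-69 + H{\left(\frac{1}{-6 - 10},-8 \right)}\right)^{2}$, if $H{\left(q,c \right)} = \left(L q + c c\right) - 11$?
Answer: $\frac{68121}{256} \approx 266.1$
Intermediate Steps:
$L = 5$ ($L = 3 + 2 = 5$)
$H{\left(q,c \right)} = -11 + c^{2} + 5 q$ ($H{\left(q,c \right)} = \left(5 q + c c\right) - 11 = \left(5 q + c^{2}\right) - 11 = \left(c^{2} + 5 q\right) - 11 = -11 + c^{2} + 5 q$)
$\left(-69 + H{\left(\frac{1}{-6 - 10},-8 \right)}\right)^{2} = \left(-69 + \left(-11 + \left(-8\right)^{2} + \frac{5}{-6 - 10}\right)\right)^{2} = \left(-69 + \left(-11 + 64 + \frac{5}{-16}\right)\right)^{2} = \left(-69 + \left(-11 + 64 + 5 \left(- \frac{1}{16}\right)\right)\right)^{2} = \left(-69 - - \frac{843}{16}\right)^{2} = \left(-69 + \frac{843}{16}\right)^{2} = \left(- \frac{261}{16}\right)^{2} = \frac{68121}{256}$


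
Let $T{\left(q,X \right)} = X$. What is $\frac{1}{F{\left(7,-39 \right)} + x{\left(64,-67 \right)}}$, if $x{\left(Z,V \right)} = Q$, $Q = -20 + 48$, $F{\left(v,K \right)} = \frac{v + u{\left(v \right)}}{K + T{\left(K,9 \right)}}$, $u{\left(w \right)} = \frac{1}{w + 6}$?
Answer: $\frac{195}{5414} \approx 0.036018$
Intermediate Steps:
$u{\left(w \right)} = \frac{1}{6 + w}$
$F{\left(v,K \right)} = \frac{v + \frac{1}{6 + v}}{9 + K}$ ($F{\left(v,K \right)} = \frac{v + \frac{1}{6 + v}}{K + 9} = \frac{v + \frac{1}{6 + v}}{9 + K}$)
$Q = 28$
$x{\left(Z,V \right)} = 28$
$\frac{1}{F{\left(7,-39 \right)} + x{\left(64,-67 \right)}} = \frac{1}{\frac{1 + 7 \left(6 + 7\right)}{\left(6 + 7\right) \left(9 - 39\right)} + 28} = \frac{1}{\frac{1 + 7 \cdot 13}{13 \left(-30\right)} + 28} = \frac{1}{\frac{1}{13} \left(- \frac{1}{30}\right) \left(1 + 91\right) + 28} = \frac{1}{\frac{1}{13} \left(- \frac{1}{30}\right) 92 + 28} = \frac{1}{- \frac{46}{195} + 28} = \frac{1}{\frac{5414}{195}} = \frac{195}{5414}$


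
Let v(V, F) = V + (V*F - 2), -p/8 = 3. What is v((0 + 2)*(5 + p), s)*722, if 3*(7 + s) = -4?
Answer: 599260/3 ≈ 1.9975e+5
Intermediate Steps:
p = -24 (p = -8*3 = -24)
s = -25/3 (s = -7 + (⅓)*(-4) = -7 - 4/3 = -25/3 ≈ -8.3333)
v(V, F) = -2 + V + F*V (v(V, F) = V + (F*V - 2) = V + (-2 + F*V) = -2 + V + F*V)
v((0 + 2)*(5 + p), s)*722 = (-2 + (0 + 2)*(5 - 24) - 25*(0 + 2)*(5 - 24)/3)*722 = (-2 + 2*(-19) - 50*(-19)/3)*722 = (-2 - 38 - 25/3*(-38))*722 = (-2 - 38 + 950/3)*722 = (830/3)*722 = 599260/3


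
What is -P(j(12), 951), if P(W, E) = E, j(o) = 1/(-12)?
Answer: -951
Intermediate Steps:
j(o) = -1/12
-P(j(12), 951) = -1*951 = -951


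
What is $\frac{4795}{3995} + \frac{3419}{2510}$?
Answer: $\frac{5138871}{2005490} \approx 2.5624$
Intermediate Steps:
$\frac{4795}{3995} + \frac{3419}{2510} = 4795 \cdot \frac{1}{3995} + 3419 \cdot \frac{1}{2510} = \frac{959}{799} + \frac{3419}{2510} = \frac{5138871}{2005490}$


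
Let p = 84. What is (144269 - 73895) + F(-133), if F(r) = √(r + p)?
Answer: 70374 + 7*I ≈ 70374.0 + 7.0*I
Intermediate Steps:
F(r) = √(84 + r) (F(r) = √(r + 84) = √(84 + r))
(144269 - 73895) + F(-133) = (144269 - 73895) + √(84 - 133) = 70374 + √(-49) = 70374 + 7*I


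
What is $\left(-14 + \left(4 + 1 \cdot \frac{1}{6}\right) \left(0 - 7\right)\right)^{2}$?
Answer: $\frac{67081}{36} \approx 1863.4$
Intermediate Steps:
$\left(-14 + \left(4 + 1 \cdot \frac{1}{6}\right) \left(0 - 7\right)\right)^{2} = \left(-14 + \left(4 + 1 \cdot \frac{1}{6}\right) \left(-7\right)\right)^{2} = \left(-14 + \left(4 + \frac{1}{6}\right) \left(-7\right)\right)^{2} = \left(-14 + \frac{25}{6} \left(-7\right)\right)^{2} = \left(-14 - \frac{175}{6}\right)^{2} = \left(- \frac{259}{6}\right)^{2} = \frac{67081}{36}$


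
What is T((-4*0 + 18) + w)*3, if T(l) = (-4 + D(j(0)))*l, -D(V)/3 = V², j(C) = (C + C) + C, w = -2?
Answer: -192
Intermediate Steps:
j(C) = 3*C (j(C) = 2*C + C = 3*C)
D(V) = -3*V²
T(l) = -4*l (T(l) = (-4 - 3*(3*0)²)*l = (-4 - 3*0²)*l = (-4 - 3*0)*l = (-4 + 0)*l = -4*l)
T((-4*0 + 18) + w)*3 = -4*((-4*0 + 18) - 2)*3 = -4*((0 + 18) - 2)*3 = -4*(18 - 2)*3 = -4*16*3 = -64*3 = -192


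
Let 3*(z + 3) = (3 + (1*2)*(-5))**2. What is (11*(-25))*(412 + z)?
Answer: -350900/3 ≈ -1.1697e+5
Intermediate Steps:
z = 40/3 (z = -3 + (3 + (1*2)*(-5))**2/3 = -3 + (3 + 2*(-5))**2/3 = -3 + (3 - 10)**2/3 = -3 + (1/3)*(-7)**2 = -3 + (1/3)*49 = -3 + 49/3 = 40/3 ≈ 13.333)
(11*(-25))*(412 + z) = (11*(-25))*(412 + 40/3) = -275*1276/3 = -350900/3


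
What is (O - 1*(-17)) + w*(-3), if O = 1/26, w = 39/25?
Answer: 8033/650 ≈ 12.358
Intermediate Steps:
w = 39/25 (w = 39*(1/25) = 39/25 ≈ 1.5600)
O = 1/26 ≈ 0.038462
(O - 1*(-17)) + w*(-3) = (1/26 - 1*(-17)) + (39/25)*(-3) = (1/26 + 17) - 117/25 = 443/26 - 117/25 = 8033/650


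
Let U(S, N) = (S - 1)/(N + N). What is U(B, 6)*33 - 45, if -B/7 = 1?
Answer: -67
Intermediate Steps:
B = -7 (B = -7*1 = -7)
U(S, N) = (-1 + S)/(2*N) (U(S, N) = (-1 + S)/((2*N)) = (-1 + S)*(1/(2*N)) = (-1 + S)/(2*N))
U(B, 6)*33 - 45 = ((½)*(-1 - 7)/6)*33 - 45 = ((½)*(⅙)*(-8))*33 - 45 = -⅔*33 - 45 = -22 - 45 = -67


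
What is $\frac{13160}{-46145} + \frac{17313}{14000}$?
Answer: $\frac{122933677}{129206000} \approx 0.95146$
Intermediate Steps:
$\frac{13160}{-46145} + \frac{17313}{14000} = 13160 \left(- \frac{1}{46145}\right) + 17313 \cdot \frac{1}{14000} = - \frac{2632}{9229} + \frac{17313}{14000} = \frac{122933677}{129206000}$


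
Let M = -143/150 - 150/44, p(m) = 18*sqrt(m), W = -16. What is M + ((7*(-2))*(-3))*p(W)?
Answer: -3599/825 + 3024*I ≈ -4.3624 + 3024.0*I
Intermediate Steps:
M = -3599/825 (M = -143*1/150 - 150*1/44 = -143/150 - 75/22 = -3599/825 ≈ -4.3624)
M + ((7*(-2))*(-3))*p(W) = -3599/825 + ((7*(-2))*(-3))*(18*sqrt(-16)) = -3599/825 + (-14*(-3))*(18*(4*I)) = -3599/825 + 42*(72*I) = -3599/825 + 3024*I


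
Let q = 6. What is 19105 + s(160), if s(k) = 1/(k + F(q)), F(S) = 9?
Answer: 3228746/169 ≈ 19105.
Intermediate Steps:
s(k) = 1/(9 + k) (s(k) = 1/(k + 9) = 1/(9 + k))
19105 + s(160) = 19105 + 1/(9 + 160) = 19105 + 1/169 = 3228746/169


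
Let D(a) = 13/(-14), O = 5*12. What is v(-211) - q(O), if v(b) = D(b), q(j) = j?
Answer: -853/14 ≈ -60.929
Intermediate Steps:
O = 60
D(a) = -13/14 (D(a) = 13*(-1/14) = -13/14)
v(b) = -13/14
v(-211) - q(O) = -13/14 - 1*60 = -13/14 - 60 = -853/14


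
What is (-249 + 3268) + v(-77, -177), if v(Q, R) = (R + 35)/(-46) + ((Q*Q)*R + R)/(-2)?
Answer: 12140023/23 ≈ 5.2783e+5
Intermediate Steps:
v(Q, R) = -35/46 - 12*R/23 - R*Q²/2 (v(Q, R) = (35 + R)*(-1/46) + (Q²*R + R)*(-½) = (-35/46 - R/46) + (R*Q² + R)*(-½) = (-35/46 - R/46) + (R + R*Q²)*(-½) = (-35/46 - R/46) + (-R/2 - R*Q²/2) = -35/46 - 12*R/23 - R*Q²/2)
(-249 + 3268) + v(-77, -177) = (-249 + 3268) + (-35/46 - 12/23*(-177) - ½*(-177)*(-77)²) = 3019 + (-35/46 + 2124/23 - ½*(-177)*5929) = 3019 + (-35/46 + 2124/23 + 1049433/2) = 3019 + 12070586/23 = 12140023/23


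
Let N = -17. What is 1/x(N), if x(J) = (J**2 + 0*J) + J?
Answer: 1/272 ≈ 0.0036765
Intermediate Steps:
x(J) = J + J**2 (x(J) = (J**2 + 0) + J = J**2 + J = J + J**2)
1/x(N) = 1/(-17*(1 - 17)) = 1/(-17*(-16)) = 1/272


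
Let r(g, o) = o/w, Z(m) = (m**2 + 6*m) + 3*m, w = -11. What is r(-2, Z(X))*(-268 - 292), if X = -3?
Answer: -10080/11 ≈ -916.36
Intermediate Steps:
Z(m) = m**2 + 9*m
r(g, o) = -o/11 (r(g, o) = o/(-11) = o*(-1/11) = -o/11)
r(-2, Z(X))*(-268 - 292) = (-(-3)*(9 - 3)/11)*(-268 - 292) = -(-3)*6/11*(-560) = -1/11*(-18)*(-560) = (18/11)*(-560) = -10080/11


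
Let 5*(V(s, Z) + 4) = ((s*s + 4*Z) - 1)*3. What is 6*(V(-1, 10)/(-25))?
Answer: -24/5 ≈ -4.8000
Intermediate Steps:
V(s, Z) = -23/5 + 3*s²/5 + 12*Z/5 (V(s, Z) = -4 + (((s*s + 4*Z) - 1)*3)/5 = -4 + (((s² + 4*Z) - 1)*3)/5 = -4 + ((-1 + s² + 4*Z)*3)/5 = -4 + (-3 + 3*s² + 12*Z)/5 = -4 + (-⅗ + 3*s²/5 + 12*Z/5) = -23/5 + 3*s²/5 + 12*Z/5)
6*(V(-1, 10)/(-25)) = 6*((-23/5 + (⅗)*(-1)² + (12/5)*10)/(-25)) = 6*((-23/5 + (⅗)*1 + 24)*(-1/25)) = 6*((-23/5 + ⅗ + 24)*(-1/25)) = 6*(20*(-1/25)) = 6*(-⅘) = -24/5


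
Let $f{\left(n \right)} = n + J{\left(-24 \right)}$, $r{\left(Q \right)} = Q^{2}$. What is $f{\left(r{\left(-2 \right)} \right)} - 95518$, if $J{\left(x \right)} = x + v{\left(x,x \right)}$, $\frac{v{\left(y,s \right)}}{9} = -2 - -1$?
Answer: $-95547$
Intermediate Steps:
$v{\left(y,s \right)} = -9$ ($v{\left(y,s \right)} = 9 \left(-2 - -1\right) = 9 \left(-2 + 1\right) = 9 \left(-1\right) = -9$)
$J{\left(x \right)} = -9 + x$ ($J{\left(x \right)} = x - 9 = -9 + x$)
$f{\left(n \right)} = -33 + n$ ($f{\left(n \right)} = n - 33 = -33 + n$)
$f{\left(r{\left(-2 \right)} \right)} - 95518 = \left(-33 + \left(-2\right)^{2}\right) - 95518 = \left(-33 + 4\right) - 95518 = -29 - 95518 = -95547$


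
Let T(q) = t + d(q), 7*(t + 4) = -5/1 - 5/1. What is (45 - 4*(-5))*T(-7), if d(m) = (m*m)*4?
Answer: 86710/7 ≈ 12387.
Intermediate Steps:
d(m) = 4*m² (d(m) = m²*4 = 4*m²)
t = -38/7 (t = -4 + (-5/1 - 5/1)/7 = -4 + (-5*1 - 5*1)/7 = -4 + (-5 - 5)/7 = -4 + (⅐)*(-10) = -4 - 10/7 = -38/7 ≈ -5.4286)
T(q) = -38/7 + 4*q²
(45 - 4*(-5))*T(-7) = (45 - 4*(-5))*(-38/7 + 4*(-7)²) = (45 + 20)*(-38/7 + 4*49) = 65*(-38/7 + 196) = 65*(1334/7) = 86710/7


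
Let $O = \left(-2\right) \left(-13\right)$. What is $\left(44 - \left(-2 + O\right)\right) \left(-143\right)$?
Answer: $-2860$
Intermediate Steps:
$O = 26$
$\left(44 - \left(-2 + O\right)\right) \left(-143\right) = \left(44 + \left(\left(-1 + 1 \cdot 3\right) - 26\right)\right) \left(-143\right) = \left(44 + \left(\left(-1 + 3\right) - 26\right)\right) \left(-143\right) = \left(44 + \left(2 - 26\right)\right) \left(-143\right) = \left(44 - 24\right) \left(-143\right) = 20 \left(-143\right) = -2860$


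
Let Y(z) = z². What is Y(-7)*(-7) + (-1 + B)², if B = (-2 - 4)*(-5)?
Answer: 498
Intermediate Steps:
B = 30 (B = -6*(-5) = 30)
Y(-7)*(-7) + (-1 + B)² = (-7)²*(-7) + (-1 + 30)² = 49*(-7) + 29² = -343 + 841 = 498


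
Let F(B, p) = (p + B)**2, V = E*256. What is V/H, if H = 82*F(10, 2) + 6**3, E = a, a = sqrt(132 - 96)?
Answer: 64/501 ≈ 0.12774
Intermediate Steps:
a = 6 (a = sqrt(36) = 6)
E = 6
V = 1536 (V = 6*256 = 1536)
F(B, p) = (B + p)**2
H = 12024 (H = 82*(10 + 2)**2 + 6**3 = 82*12**2 + 216 = 82*144 + 216 = 11808 + 216 = 12024)
V/H = 1536/12024 = 1536*(1/12024) = 64/501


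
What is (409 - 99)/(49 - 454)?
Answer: -62/81 ≈ -0.76543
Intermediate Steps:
(409 - 99)/(49 - 454) = 310/(-405) = 310*(-1/405) = -62/81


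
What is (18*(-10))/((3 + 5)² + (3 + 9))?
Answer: -45/19 ≈ -2.3684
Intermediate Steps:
(18*(-10))/((3 + 5)² + (3 + 9)) = -180/(8² + 12) = -180/(64 + 12) = -180/76 = -180*1/76 = -45/19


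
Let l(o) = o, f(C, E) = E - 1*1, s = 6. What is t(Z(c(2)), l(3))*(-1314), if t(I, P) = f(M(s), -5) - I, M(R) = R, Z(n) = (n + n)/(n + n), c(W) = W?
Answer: 9198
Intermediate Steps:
Z(n) = 1 (Z(n) = (2*n)/((2*n)) = (2*n)*(1/(2*n)) = 1)
f(C, E) = -1 + E (f(C, E) = E - 1 = -1 + E)
t(I, P) = -6 - I (t(I, P) = (-1 - 5) - I = -6 - I)
t(Z(c(2)), l(3))*(-1314) = (-6 - 1*1)*(-1314) = (-6 - 1)*(-1314) = -7*(-1314) = 9198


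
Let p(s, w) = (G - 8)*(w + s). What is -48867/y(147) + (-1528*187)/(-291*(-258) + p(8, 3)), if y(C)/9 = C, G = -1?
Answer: -21386389/524853 ≈ -40.747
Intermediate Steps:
y(C) = 9*C
p(s, w) = -9*s - 9*w (p(s, w) = (-1 - 8)*(w + s) = -9*(s + w) = -9*s - 9*w)
-48867/y(147) + (-1528*187)/(-291*(-258) + p(8, 3)) = -48867/(9*147) + (-1528*187)/(-291*(-258) + (-9*8 - 9*3)) = -48867/1323 - 285736/(75078 + (-72 - 27)) = -48867*1/1323 - 285736/(75078 - 99) = -2327/63 - 285736/74979 = -21386389/524853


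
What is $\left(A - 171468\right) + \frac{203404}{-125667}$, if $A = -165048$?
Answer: $- \frac{42289159576}{125667} \approx -3.3652 \cdot 10^{5}$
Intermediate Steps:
$\left(A - 171468\right) + \frac{203404}{-125667} = \left(-165048 - 171468\right) + \frac{203404}{-125667} = -336516 + 203404 \left(- \frac{1}{125667}\right) = -336516 - \frac{203404}{125667} = - \frac{42289159576}{125667}$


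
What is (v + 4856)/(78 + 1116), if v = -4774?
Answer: 41/597 ≈ 0.068677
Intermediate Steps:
(v + 4856)/(78 + 1116) = (-4774 + 4856)/(78 + 1116) = 82/1194 = 82*(1/1194) = 41/597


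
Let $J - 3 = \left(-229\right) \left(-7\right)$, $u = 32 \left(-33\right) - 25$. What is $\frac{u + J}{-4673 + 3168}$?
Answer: $- \frac{15}{43} \approx -0.34884$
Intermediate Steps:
$u = -1081$ ($u = -1056 - 25 = -1081$)
$J = 1606$ ($J = 3 - -1603 = 3 + 1603 = 1606$)
$\frac{u + J}{-4673 + 3168} = \frac{-1081 + 1606}{-4673 + 3168} = \frac{525}{-1505} = 525 \left(- \frac{1}{1505}\right) = - \frac{15}{43}$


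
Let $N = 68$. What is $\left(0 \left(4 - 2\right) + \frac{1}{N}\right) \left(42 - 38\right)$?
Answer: $\frac{1}{17} \approx 0.058824$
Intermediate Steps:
$\left(0 \left(4 - 2\right) + \frac{1}{N}\right) \left(42 - 38\right) = \left(0 \left(4 - 2\right) + \frac{1}{68}\right) \left(42 - 38\right) = \left(0 \cdot 2 + \frac{1}{68}\right) \left(42 - 38\right) = \left(0 + \frac{1}{68}\right) 4 = \frac{1}{68} \cdot 4 = \frac{1}{17}$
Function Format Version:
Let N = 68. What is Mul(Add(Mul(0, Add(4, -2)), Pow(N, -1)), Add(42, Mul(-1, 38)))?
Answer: Rational(1, 17) ≈ 0.058824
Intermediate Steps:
Mul(Add(Mul(0, Add(4, -2)), Pow(N, -1)), Add(42, Mul(-1, 38))) = Mul(Add(Mul(0, Add(4, -2)), Pow(68, -1)), Add(42, Mul(-1, 38))) = Mul(Add(Mul(0, 2), Rational(1, 68)), Add(42, -38)) = Mul(Add(0, Rational(1, 68)), 4) = Mul(Rational(1, 68), 4) = Rational(1, 17)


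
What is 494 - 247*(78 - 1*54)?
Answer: -5434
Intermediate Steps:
494 - 247*(78 - 1*54) = 494 - 247*(78 - 54) = 494 - 247*24 = 494 - 5928 = -5434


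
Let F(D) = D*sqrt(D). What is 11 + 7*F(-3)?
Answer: 11 - 21*I*sqrt(3) ≈ 11.0 - 36.373*I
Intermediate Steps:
F(D) = D**(3/2)
11 + 7*F(-3) = 11 + 7*(-3)**(3/2) = 11 + 7*(-3*I*sqrt(3)) = 11 - 21*I*sqrt(3)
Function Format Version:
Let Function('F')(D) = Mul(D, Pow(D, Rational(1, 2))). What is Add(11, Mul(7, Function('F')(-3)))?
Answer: Add(11, Mul(-21, I, Pow(3, Rational(1, 2)))) ≈ Add(11.000, Mul(-36.373, I))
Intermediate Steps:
Function('F')(D) = Pow(D, Rational(3, 2))
Add(11, Mul(7, Function('F')(-3))) = Add(11, Mul(7, Pow(-3, Rational(3, 2)))) = Add(11, Mul(7, Mul(-3, I, Pow(3, Rational(1, 2))))) = Add(11, Mul(-21, I, Pow(3, Rational(1, 2))))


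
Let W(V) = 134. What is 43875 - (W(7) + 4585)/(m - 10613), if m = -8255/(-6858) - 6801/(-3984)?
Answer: 16691770580589/380435359 ≈ 43875.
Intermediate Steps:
m = 104369/35856 (m = -8255*(-1/6858) - 6801*(-1/3984) = 65/54 + 2267/1328 = 104369/35856 ≈ 2.9108)
43875 - (W(7) + 4585)/(m - 10613) = 43875 - (134 + 4585)/(104369/35856 - 10613) = 43875 - 4719/(-380435359/35856) = 43875 - 4719*(-35856)/380435359 = 43875 - 1*(-169204464/380435359) = 43875 + 169204464/380435359 = 16691770580589/380435359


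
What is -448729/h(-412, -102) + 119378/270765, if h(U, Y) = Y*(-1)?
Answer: -40495977043/9206010 ≈ -4398.9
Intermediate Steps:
h(U, Y) = -Y
-448729/h(-412, -102) + 119378/270765 = -448729/((-1*(-102))) + 119378/270765 = -448729/102 + 119378*(1/270765) = -448729*1/102 + 119378/270765 = -448729/102 + 119378/270765 = -40495977043/9206010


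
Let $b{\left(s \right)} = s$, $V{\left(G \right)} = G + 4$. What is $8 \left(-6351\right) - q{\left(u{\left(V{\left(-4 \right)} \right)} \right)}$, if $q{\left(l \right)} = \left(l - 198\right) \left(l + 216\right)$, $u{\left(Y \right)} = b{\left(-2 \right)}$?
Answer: $-8008$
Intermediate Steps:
$V{\left(G \right)} = 4 + G$
$u{\left(Y \right)} = -2$
$q{\left(l \right)} = \left(-198 + l\right) \left(216 + l\right)$
$8 \left(-6351\right) - q{\left(u{\left(V{\left(-4 \right)} \right)} \right)} = 8 \left(-6351\right) - \left(-42768 + \left(-2\right)^{2} + 18 \left(-2\right)\right) = -50808 - \left(-42768 + 4 - 36\right) = -50808 - -42800 = -50808 + 42800 = -8008$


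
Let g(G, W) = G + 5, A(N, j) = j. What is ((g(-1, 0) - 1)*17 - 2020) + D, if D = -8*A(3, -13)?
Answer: -1865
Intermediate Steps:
g(G, W) = 5 + G
D = 104 (D = -8*(-13) = 104)
((g(-1, 0) - 1)*17 - 2020) + D = (((5 - 1) - 1)*17 - 2020) + 104 = ((4 - 1)*17 - 2020) + 104 = (3*17 - 2020) + 104 = (51 - 2020) + 104 = -1969 + 104 = -1865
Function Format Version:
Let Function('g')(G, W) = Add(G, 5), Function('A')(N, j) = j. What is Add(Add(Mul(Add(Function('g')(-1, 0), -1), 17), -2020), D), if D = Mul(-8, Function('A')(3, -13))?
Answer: -1865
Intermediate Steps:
Function('g')(G, W) = Add(5, G)
D = 104 (D = Mul(-8, -13) = 104)
Add(Add(Mul(Add(Function('g')(-1, 0), -1), 17), -2020), D) = Add(Add(Mul(Add(Add(5, -1), -1), 17), -2020), 104) = Add(Add(Mul(Add(4, -1), 17), -2020), 104) = Add(Add(Mul(3, 17), -2020), 104) = Add(Add(51, -2020), 104) = Add(-1969, 104) = -1865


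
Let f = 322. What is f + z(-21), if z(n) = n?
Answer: 301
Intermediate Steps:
f + z(-21) = 322 - 21 = 301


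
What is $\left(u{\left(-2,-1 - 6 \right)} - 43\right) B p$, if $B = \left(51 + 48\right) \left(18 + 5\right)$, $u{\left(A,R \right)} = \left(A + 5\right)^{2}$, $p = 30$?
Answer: $-2322540$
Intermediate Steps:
$u{\left(A,R \right)} = \left(5 + A\right)^{2}$
$B = 2277$ ($B = 99 \cdot 23 = 2277$)
$\left(u{\left(-2,-1 - 6 \right)} - 43\right) B p = \left(\left(5 - 2\right)^{2} - 43\right) 2277 \cdot 30 = \left(3^{2} - 43\right) 2277 \cdot 30 = \left(9 - 43\right) 2277 \cdot 30 = \left(-34\right) 2277 \cdot 30 = \left(-77418\right) 30 = -2322540$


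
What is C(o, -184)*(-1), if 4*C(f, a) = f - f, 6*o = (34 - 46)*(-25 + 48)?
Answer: 0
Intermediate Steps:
o = -46 (o = ((34 - 46)*(-25 + 48))/6 = (-12*23)/6 = (⅙)*(-276) = -46)
C(f, a) = 0 (C(f, a) = (f - f)/4 = (¼)*0 = 0)
C(o, -184)*(-1) = 0*(-1) = 0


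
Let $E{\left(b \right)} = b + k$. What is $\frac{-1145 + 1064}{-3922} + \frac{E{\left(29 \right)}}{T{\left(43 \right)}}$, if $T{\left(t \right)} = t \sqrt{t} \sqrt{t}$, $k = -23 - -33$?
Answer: $\frac{302727}{7251778} \approx 0.041745$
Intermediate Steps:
$k = 10$ ($k = -23 + 33 = 10$)
$E{\left(b \right)} = 10 + b$ ($E{\left(b \right)} = b + 10 = 10 + b$)
$T{\left(t \right)} = t^{2}$ ($T{\left(t \right)} = t^{\frac{3}{2}} \sqrt{t} = t^{2}$)
$\frac{-1145 + 1064}{-3922} + \frac{E{\left(29 \right)}}{T{\left(43 \right)}} = \frac{-1145 + 1064}{-3922} + \frac{10 + 29}{43^{2}} = \left(-81\right) \left(- \frac{1}{3922}\right) + \frac{39}{1849} = \frac{81}{3922} + 39 \cdot \frac{1}{1849} = \frac{81}{3922} + \frac{39}{1849} = \frac{302727}{7251778}$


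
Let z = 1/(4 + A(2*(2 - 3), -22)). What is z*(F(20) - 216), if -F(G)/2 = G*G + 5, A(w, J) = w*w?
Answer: -513/4 ≈ -128.25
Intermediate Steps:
A(w, J) = w²
z = ⅛ (z = 1/(4 + (2*(2 - 3))²) = 1/(4 + (2*(-1))²) = 1/(4 + (-2)²) = 1/(4 + 4) = 1/8 = ⅛ ≈ 0.12500)
F(G) = -10 - 2*G² (F(G) = -2*(G*G + 5) = -2*(G² + 5) = -2*(5 + G²) = -10 - 2*G²)
z*(F(20) - 216) = ((-10 - 2*20²) - 216)/8 = ((-10 - 2*400) - 216)/8 = ((-10 - 800) - 216)/8 = (-810 - 216)/8 = (⅛)*(-1026) = -513/4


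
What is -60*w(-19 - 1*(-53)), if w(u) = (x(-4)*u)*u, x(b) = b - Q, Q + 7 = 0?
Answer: -208080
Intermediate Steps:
Q = -7 (Q = -7 + 0 = -7)
x(b) = 7 + b (x(b) = b - 1*(-7) = b + 7 = 7 + b)
w(u) = 3*u² (w(u) = ((7 - 4)*u)*u = (3*u)*u = 3*u²)
-60*w(-19 - 1*(-53)) = -180*(-19 - 1*(-53))² = -180*(-19 + 53)² = -180*34² = -180*1156 = -60*3468 = -208080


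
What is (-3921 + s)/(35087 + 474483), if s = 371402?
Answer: 367481/509570 ≈ 0.72116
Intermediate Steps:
(-3921 + s)/(35087 + 474483) = (-3921 + 371402)/(35087 + 474483) = 367481/509570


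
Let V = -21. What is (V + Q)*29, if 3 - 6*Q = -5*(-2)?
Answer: -3857/6 ≈ -642.83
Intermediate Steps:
Q = -7/6 (Q = 1/2 - (-5)*(-2)/6 = 1/2 - 1/6*10 = 1/2 - 5/3 = -7/6 ≈ -1.1667)
(V + Q)*29 = (-21 - 7/6)*29 = -133/6*29 = -3857/6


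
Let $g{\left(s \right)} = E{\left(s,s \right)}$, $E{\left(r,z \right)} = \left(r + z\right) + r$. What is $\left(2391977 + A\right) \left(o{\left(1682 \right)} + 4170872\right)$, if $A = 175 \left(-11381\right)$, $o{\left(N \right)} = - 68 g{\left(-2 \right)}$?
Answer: $1669771726560$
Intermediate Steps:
$E{\left(r,z \right)} = z + 2 r$
$g{\left(s \right)} = 3 s$ ($g{\left(s \right)} = s + 2 s = 3 s$)
$o{\left(N \right)} = 408$ ($o{\left(N \right)} = - 68 \cdot 3 \left(-2\right) = \left(-68\right) \left(-6\right) = 408$)
$A = -1991675$
$\left(2391977 + A\right) \left(o{\left(1682 \right)} + 4170872\right) = \left(2391977 - 1991675\right) \left(408 + 4170872\right) = 400302 \cdot 4171280 = 1669771726560$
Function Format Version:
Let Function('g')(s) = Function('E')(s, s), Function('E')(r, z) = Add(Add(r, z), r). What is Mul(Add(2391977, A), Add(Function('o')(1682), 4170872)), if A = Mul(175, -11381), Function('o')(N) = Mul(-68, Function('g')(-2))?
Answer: 1669771726560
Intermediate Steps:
Function('E')(r, z) = Add(z, Mul(2, r))
Function('g')(s) = Mul(3, s) (Function('g')(s) = Add(s, Mul(2, s)) = Mul(3, s))
Function('o')(N) = 408 (Function('o')(N) = Mul(-68, Mul(3, -2)) = Mul(-68, -6) = 408)
A = -1991675
Mul(Add(2391977, A), Add(Function('o')(1682), 4170872)) = Mul(Add(2391977, -1991675), Add(408, 4170872)) = Mul(400302, 4171280) = 1669771726560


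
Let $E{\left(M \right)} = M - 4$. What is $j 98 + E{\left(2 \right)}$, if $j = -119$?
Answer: $-11664$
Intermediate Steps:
$E{\left(M \right)} = -4 + M$
$j 98 + E{\left(2 \right)} = \left(-119\right) 98 + \left(-4 + 2\right) = -11662 - 2 = -11664$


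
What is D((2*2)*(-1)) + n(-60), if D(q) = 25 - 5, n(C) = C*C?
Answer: 3620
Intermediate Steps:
n(C) = C²
D(q) = 20
D((2*2)*(-1)) + n(-60) = 20 + (-60)² = 20 + 3600 = 3620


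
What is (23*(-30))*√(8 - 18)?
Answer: -690*I*√10 ≈ -2182.0*I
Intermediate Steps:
(23*(-30))*√(8 - 18) = -690*I*√10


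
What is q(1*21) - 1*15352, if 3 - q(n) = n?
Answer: -15370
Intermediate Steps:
q(n) = 3 - n
q(1*21) - 1*15352 = (3 - 21) - 1*15352 = (3 - 1*21) - 15352 = (3 - 21) - 15352 = -18 - 15352 = -15370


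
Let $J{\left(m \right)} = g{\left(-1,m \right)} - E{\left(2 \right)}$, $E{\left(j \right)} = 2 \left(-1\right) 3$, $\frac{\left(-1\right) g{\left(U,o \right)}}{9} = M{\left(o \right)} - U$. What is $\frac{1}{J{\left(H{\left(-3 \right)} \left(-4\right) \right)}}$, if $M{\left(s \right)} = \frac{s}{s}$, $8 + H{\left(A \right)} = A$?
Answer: $- \frac{1}{12} \approx -0.083333$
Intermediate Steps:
$H{\left(A \right)} = -8 + A$
$M{\left(s \right)} = 1$
$g{\left(U,o \right)} = -9 + 9 U$ ($g{\left(U,o \right)} = - 9 \left(1 - U\right) = -9 + 9 U$)
$E{\left(j \right)} = -6$ ($E{\left(j \right)} = \left(-2\right) 3 = -6$)
$J{\left(m \right)} = -12$ ($J{\left(m \right)} = \left(-9 + 9 \left(-1\right)\right) - -6 = \left(-9 - 9\right) + 6 = -18 + 6 = -12$)
$\frac{1}{J{\left(H{\left(-3 \right)} \left(-4\right) \right)}} = \frac{1}{-12} = - \frac{1}{12}$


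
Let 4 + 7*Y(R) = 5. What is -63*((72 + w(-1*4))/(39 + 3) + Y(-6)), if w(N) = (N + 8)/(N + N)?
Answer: -465/4 ≈ -116.25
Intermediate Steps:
Y(R) = ⅐ (Y(R) = -4/7 + (⅐)*5 = -4/7 + 5/7 = ⅐)
w(N) = (8 + N)/(2*N) (w(N) = (8 + N)/((2*N)) = (8 + N)*(1/(2*N)) = (8 + N)/(2*N))
-63*((72 + w(-1*4))/(39 + 3) + Y(-6)) = -63*((72 + (8 - 1*4)/(2*((-1*4))))/(39 + 3) + ⅐) = -63*((72 + (½)*(8 - 4)/(-4))/42 + ⅐) = -63*((72 + (½)*(-¼)*4)*(1/42) + ⅐) = -63*((72 - ½)*(1/42) + ⅐) = -63*((143/2)*(1/42) + ⅐) = -63*(143/84 + ⅐) = -63*155/84 = -465/4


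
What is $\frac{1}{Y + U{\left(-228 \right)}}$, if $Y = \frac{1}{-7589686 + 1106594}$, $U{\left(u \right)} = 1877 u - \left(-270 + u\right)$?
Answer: $- \frac{6483092}{2771249540137} \approx -2.3394 \cdot 10^{-6}$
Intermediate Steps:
$U{\left(u \right)} = 270 + 1876 u$
$Y = - \frac{1}{6483092}$ ($Y = \frac{1}{-6483092} = - \frac{1}{6483092} \approx -1.5425 \cdot 10^{-7}$)
$\frac{1}{Y + U{\left(-228 \right)}} = \frac{1}{- \frac{1}{6483092} + \left(270 + 1876 \left(-228\right)\right)} = \frac{1}{- \frac{1}{6483092} + \left(270 - 427728\right)} = \frac{1}{- \frac{1}{6483092} - 427458} = \frac{1}{- \frac{2771249540137}{6483092}} = - \frac{6483092}{2771249540137}$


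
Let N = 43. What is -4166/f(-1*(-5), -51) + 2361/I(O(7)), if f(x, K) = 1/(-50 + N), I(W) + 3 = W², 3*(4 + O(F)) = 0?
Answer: 381467/13 ≈ 29344.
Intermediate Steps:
O(F) = -4 (O(F) = -4 + (⅓)*0 = -4 + 0 = -4)
I(W) = -3 + W²
f(x, K) = -⅐ (f(x, K) = 1/(-50 + 43) = 1/(-7) = -⅐)
-4166/f(-1*(-5), -51) + 2361/I(O(7)) = -4166/(-⅐) + 2361/(-3 + (-4)²) = -4166*(-7) + 2361/(-3 + 16) = 29162 + 2361/13 = 381467/13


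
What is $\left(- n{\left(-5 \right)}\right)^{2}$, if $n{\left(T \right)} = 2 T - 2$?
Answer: $144$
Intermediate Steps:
$n{\left(T \right)} = -2 + 2 T$
$\left(- n{\left(-5 \right)}\right)^{2} = \left(- (-2 + 2 \left(-5\right))\right)^{2} = \left(- (-2 - 10)\right)^{2} = \left(\left(-1\right) \left(-12\right)\right)^{2} = 12^{2} = 144$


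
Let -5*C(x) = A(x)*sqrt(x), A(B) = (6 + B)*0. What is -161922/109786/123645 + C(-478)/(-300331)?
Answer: -26987/2262414995 ≈ -1.1928e-5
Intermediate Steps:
A(B) = 0
C(x) = 0 (C(x) = -0*sqrt(x) = -1/5*0 = 0)
-161922/109786/123645 + C(-478)/(-300331) = -161922/109786/123645 + 0/(-300331) = -161922*1/109786*(1/123645) + 0*(-1/300331) = -80961/54893*1/123645 + 0 = -26987/2262414995 + 0 = -26987/2262414995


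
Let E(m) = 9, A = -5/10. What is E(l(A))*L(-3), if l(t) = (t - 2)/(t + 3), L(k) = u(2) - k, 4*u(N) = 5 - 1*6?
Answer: 99/4 ≈ 24.750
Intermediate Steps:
u(N) = -¼ (u(N) = (5 - 1*6)/4 = (5 - 6)/4 = (¼)*(-1) = -¼)
L(k) = -¼ - k
A = -½ (A = -5*⅒ = -½ ≈ -0.50000)
l(t) = (-2 + t)/(3 + t)
E(l(A))*L(-3) = 9*(-¼ - 1*(-3)) = 9*(-¼ + 3) = 9*(11/4) = 99/4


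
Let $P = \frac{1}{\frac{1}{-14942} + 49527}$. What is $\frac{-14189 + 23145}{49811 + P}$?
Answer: $\frac{6627730469948}{36861755535105} \approx 0.1798$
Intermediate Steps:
$P = \frac{14942}{740032433}$ ($P = \frac{1}{- \frac{1}{14942} + 49527} = \frac{1}{\frac{740032433}{14942}} = \frac{14942}{740032433} \approx 2.0191 \cdot 10^{-5}$)
$\frac{-14189 + 23145}{49811 + P} = \frac{-14189 + 23145}{49811 + \frac{14942}{740032433}} = \frac{8956}{\frac{36861755535105}{740032433}} = 8956 \cdot \frac{740032433}{36861755535105} = \frac{6627730469948}{36861755535105}$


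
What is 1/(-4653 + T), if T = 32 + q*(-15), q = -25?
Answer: -1/4246 ≈ -0.00023552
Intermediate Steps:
T = 407 (T = 32 - 25*(-15) = 32 + 375 = 407)
1/(-4653 + T) = 1/(-4653 + 407) = 1/(-4246) = -1/4246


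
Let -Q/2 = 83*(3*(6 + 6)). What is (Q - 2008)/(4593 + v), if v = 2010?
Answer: -7984/6603 ≈ -1.2091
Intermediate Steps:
Q = -5976 (Q = -166*3*(6 + 6) = -166*3*12 = -166*36 = -2*2988 = -5976)
(Q - 2008)/(4593 + v) = (-5976 - 2008)/(4593 + 2010) = -7984/6603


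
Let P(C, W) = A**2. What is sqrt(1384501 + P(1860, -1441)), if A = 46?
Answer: sqrt(1386617) ≈ 1177.5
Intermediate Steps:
P(C, W) = 2116 (P(C, W) = 46**2 = 2116)
sqrt(1384501 + P(1860, -1441)) = sqrt(1384501 + 2116) = sqrt(1386617)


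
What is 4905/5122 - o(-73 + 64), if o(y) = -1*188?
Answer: 967841/5122 ≈ 188.96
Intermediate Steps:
o(y) = -188
4905/5122 - o(-73 + 64) = 4905/5122 - 1*(-188) = 4905*(1/5122) + 188 = 4905/5122 + 188 = 967841/5122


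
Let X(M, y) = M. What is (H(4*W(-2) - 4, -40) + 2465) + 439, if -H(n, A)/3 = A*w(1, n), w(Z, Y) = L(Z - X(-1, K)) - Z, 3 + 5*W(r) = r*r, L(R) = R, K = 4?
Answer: 3024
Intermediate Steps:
W(r) = -3/5 + r**2/5 (W(r) = -3/5 + (r*r)/5 = -3/5 + r**2/5)
w(Z, Y) = 1 (w(Z, Y) = (Z - 1*(-1)) - Z = (Z + 1) - Z = (1 + Z) - Z = 1)
H(n, A) = -3*A
(H(4*W(-2) - 4, -40) + 2465) + 439 = (-3*(-40) + 2465) + 439 = (120 + 2465) + 439 = 2585 + 439 = 3024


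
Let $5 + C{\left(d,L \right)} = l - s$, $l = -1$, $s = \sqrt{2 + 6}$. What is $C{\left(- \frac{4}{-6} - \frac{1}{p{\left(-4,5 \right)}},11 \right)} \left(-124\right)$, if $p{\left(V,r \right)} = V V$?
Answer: $744 + 248 \sqrt{2} \approx 1094.7$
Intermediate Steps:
$p{\left(V,r \right)} = V^{2}$
$s = 2 \sqrt{2}$ ($s = \sqrt{8} = 2 \sqrt{2} \approx 2.8284$)
$C{\left(d,L \right)} = -6 - 2 \sqrt{2}$ ($C{\left(d,L \right)} = -5 - \left(1 + 2 \sqrt{2}\right) = -6 - 2 \sqrt{2}$)
$C{\left(- \frac{4}{-6} - \frac{1}{p{\left(-4,5 \right)}},11 \right)} \left(-124\right) = \left(-6 - 2 \sqrt{2}\right) \left(-124\right) = 744 + 248 \sqrt{2}$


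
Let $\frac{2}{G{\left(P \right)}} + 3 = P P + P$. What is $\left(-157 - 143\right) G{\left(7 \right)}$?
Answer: $- \frac{600}{53} \approx -11.321$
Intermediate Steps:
$G{\left(P \right)} = \frac{2}{-3 + P + P^{2}}$ ($G{\left(P \right)} = \frac{2}{-3 + \left(P P + P\right)} = \frac{2}{-3 + \left(P^{2} + P\right)} = \frac{2}{-3 + \left(P + P^{2}\right)} = \frac{2}{-3 + P + P^{2}}$)
$\left(-157 - 143\right) G{\left(7 \right)} = \left(-157 - 143\right) \frac{2}{-3 + 7 + 7^{2}} = - 300 \frac{2}{-3 + 7 + 49} = - 300 \cdot \frac{2}{53} = - 300 \cdot 2 \cdot \frac{1}{53} = \left(-300\right) \frac{2}{53} = - \frac{600}{53}$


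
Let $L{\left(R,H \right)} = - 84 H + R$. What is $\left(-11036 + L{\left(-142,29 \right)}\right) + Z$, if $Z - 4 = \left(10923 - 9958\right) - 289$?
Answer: $-12934$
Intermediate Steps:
$L{\left(R,H \right)} = R - 84 H$
$Z = 680$ ($Z = 4 + \left(\left(10923 - 9958\right) - 289\right) = 4 + \left(965 - 289\right) = 4 + 676 = 680$)
$\left(-11036 + L{\left(-142,29 \right)}\right) + Z = \left(-11036 - 2578\right) + 680 = -13614 + 680 = -12934$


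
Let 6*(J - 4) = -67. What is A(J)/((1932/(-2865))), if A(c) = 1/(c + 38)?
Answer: -573/11914 ≈ -0.048095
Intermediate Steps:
J = -43/6 (J = 4 + (1/6)*(-67) = 4 - 67/6 = -43/6 ≈ -7.1667)
A(c) = 1/(38 + c)
A(J)/((1932/(-2865))) = 1/((38 - 43/6)*((1932/(-2865)))) = 1/((185/6)*((1932*(-1/2865)))) = 6/(185*(-644/955)) = (6/185)*(-955/644) = -573/11914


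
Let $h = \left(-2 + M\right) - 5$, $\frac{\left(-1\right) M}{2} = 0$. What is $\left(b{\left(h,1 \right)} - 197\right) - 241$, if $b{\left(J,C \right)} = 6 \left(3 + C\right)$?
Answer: $-414$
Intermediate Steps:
$M = 0$ ($M = \left(-2\right) 0 = 0$)
$h = -7$ ($h = \left(-2 + 0\right) - 5 = -2 - 5 = -7$)
$b{\left(J,C \right)} = 18 + 6 C$
$\left(b{\left(h,1 \right)} - 197\right) - 241 = \left(\left(18 + 6 \cdot 1\right) - 197\right) - 241 = \left(\left(18 + 6\right) - 197\right) - 241 = \left(24 - 197\right) - 241 = -173 - 241 = -414$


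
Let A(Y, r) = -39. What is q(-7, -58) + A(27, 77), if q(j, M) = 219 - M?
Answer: 238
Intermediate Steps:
q(-7, -58) + A(27, 77) = (219 - 1*(-58)) - 39 = (219 + 58) - 39 = 277 - 39 = 238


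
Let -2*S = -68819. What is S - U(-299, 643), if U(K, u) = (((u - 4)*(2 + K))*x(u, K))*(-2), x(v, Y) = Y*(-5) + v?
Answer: -1622955397/2 ≈ -8.1148e+8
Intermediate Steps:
x(v, Y) = v - 5*Y (x(v, Y) = -5*Y + v = v - 5*Y)
S = 68819/2 (S = -½*(-68819) = 68819/2 ≈ 34410.)
U(K, u) = -2*(-4 + u)*(2 + K)*(u - 5*K) (U(K, u) = (((u - 4)*(2 + K))*(u - 5*K))*(-2) = (((-4 + u)*(2 + K))*(u - 5*K))*(-2) = ((-4 + u)*(2 + K)*(u - 5*K))*(-2) = -2*(-4 + u)*(2 + K)*(u - 5*K))
S - U(-299, 643) = 68819/2 - 2*(-1*643 + 5*(-299))*(-8 - 4*(-299) + 2*643 - 299*643) = 68819/2 - 2*(-643 - 1495)*(-8 + 1196 + 1286 - 192257) = 68819/2 - 2*(-2138)*(-189783) = 68819/2 - 1*811512108 = 68819/2 - 811512108 = -1622955397/2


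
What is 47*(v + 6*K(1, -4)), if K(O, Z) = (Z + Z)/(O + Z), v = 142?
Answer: 7426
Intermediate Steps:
K(O, Z) = 2*Z/(O + Z) (K(O, Z) = (2*Z)/(O + Z) = 2*Z/(O + Z))
47*(v + 6*K(1, -4)) = 47*(142 + 6*(2*(-4)/(1 - 4))) = 47*(142 + 6*(2*(-4)/(-3))) = 47*(142 + 6*(2*(-4)*(-1/3))) = 47*(142 + 6*(8/3)) = 47*(142 + 16) = 47*158 = 7426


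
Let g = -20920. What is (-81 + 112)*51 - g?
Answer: 22501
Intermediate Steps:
(-81 + 112)*51 - g = (-81 + 112)*51 - 1*(-20920) = 31*51 + 20920 = 1581 + 20920 = 22501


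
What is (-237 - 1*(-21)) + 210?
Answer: -6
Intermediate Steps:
(-237 - 1*(-21)) + 210 = (-237 + 21) + 210 = -216 + 210 = -6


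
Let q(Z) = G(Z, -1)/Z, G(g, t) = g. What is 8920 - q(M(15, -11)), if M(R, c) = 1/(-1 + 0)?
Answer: 8919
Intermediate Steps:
M(R, c) = -1 (M(R, c) = 1/(-1) = -1)
q(Z) = 1 (q(Z) = Z/Z = 1)
8920 - q(M(15, -11)) = 8920 - 1*1 = 8920 - 1 = 8919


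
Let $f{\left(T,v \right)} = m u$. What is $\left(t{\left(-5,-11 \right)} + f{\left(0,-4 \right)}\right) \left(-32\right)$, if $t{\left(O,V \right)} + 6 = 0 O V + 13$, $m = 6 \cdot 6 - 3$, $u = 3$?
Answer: $-3392$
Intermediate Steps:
$m = 33$ ($m = 36 - 3 = 33$)
$t{\left(O,V \right)} = 7$ ($t{\left(O,V \right)} = -6 + \left(0 O V + 13\right) = -6 + \left(0 V + 13\right) = -6 + \left(0 + 13\right) = -6 + 13 = 7$)
$f{\left(T,v \right)} = 99$ ($f{\left(T,v \right)} = 33 \cdot 3 = 99$)
$\left(t{\left(-5,-11 \right)} + f{\left(0,-4 \right)}\right) \left(-32\right) = \left(7 + 99\right) \left(-32\right) = 106 \left(-32\right) = -3392$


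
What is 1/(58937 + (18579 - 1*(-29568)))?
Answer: 1/107084 ≈ 9.3385e-6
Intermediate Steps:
1/(58937 + (18579 - 1*(-29568))) = 1/(58937 + (18579 + 29568)) = 1/(58937 + 48147) = 1/107084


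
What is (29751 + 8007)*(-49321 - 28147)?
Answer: -2925036744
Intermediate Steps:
(29751 + 8007)*(-49321 - 28147) = 37758*(-77468) = -2925036744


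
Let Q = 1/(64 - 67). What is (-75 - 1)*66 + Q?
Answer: -15049/3 ≈ -5016.3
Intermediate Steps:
Q = -⅓ (Q = 1/(-3) = -⅓ ≈ -0.33333)
(-75 - 1)*66 + Q = (-75 - 1)*66 - ⅓ = -76*66 - ⅓ = -5016 - ⅓ = -15049/3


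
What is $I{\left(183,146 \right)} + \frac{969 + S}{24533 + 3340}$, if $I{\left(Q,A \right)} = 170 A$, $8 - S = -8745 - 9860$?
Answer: $\frac{691827442}{27873} \approx 24821.0$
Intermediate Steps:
$S = 18613$ ($S = 8 - \left(-8745 - 9860\right) = 8 - -18605 = 8 + 18605 = 18613$)
$I{\left(183,146 \right)} + \frac{969 + S}{24533 + 3340} = 170 \cdot 146 + \frac{969 + 18613}{24533 + 3340} = 24820 + \frac{19582}{27873} = \frac{691827442}{27873}$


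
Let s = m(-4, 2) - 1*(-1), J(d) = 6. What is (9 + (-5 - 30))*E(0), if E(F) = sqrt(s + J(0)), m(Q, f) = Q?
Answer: -26*sqrt(3) ≈ -45.033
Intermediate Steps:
s = -3 (s = -4 - 1*(-1) = -4 + 1 = -3)
E(F) = sqrt(3) (E(F) = sqrt(-3 + 6) = sqrt(3))
(9 + (-5 - 30))*E(0) = (9 + (-5 - 30))*sqrt(3) = (9 - 35)*sqrt(3) = -26*sqrt(3)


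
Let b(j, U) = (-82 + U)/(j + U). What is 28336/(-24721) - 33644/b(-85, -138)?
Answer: -46369576293/1359655 ≈ -34104.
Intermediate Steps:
b(j, U) = (-82 + U)/(U + j)
28336/(-24721) - 33644/b(-85, -138) = 28336/(-24721) - 33644*(-138 - 85)/(-82 - 138) = 28336*(-1/24721) - 33644/(-220/(-223)) = -28336/24721 - 33644/((-1/223*(-220))) = -28336/24721 - 33644/220/223 = -28336/24721 - 33644*223/220 = -28336/24721 - 1875653/55 = -46369576293/1359655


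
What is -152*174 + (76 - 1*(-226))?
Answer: -26146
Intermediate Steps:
-152*174 + (76 - 1*(-226)) = -26448 + (76 + 226) = -26448 + 302 = -26146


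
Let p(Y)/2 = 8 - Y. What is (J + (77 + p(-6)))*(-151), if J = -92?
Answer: -1963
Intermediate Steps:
p(Y) = 16 - 2*Y (p(Y) = 2*(8 - Y) = 16 - 2*Y)
(J + (77 + p(-6)))*(-151) = (-92 + (77 + (16 - 2*(-6))))*(-151) = (-92 + (77 + (16 + 12)))*(-151) = (-92 + (77 + 28))*(-151) = (-92 + 105)*(-151) = 13*(-151) = -1963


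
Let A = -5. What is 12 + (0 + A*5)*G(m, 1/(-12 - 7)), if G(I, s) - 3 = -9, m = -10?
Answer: 162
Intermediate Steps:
G(I, s) = -6 (G(I, s) = 3 - 9 = -6)
12 + (0 + A*5)*G(m, 1/(-12 - 7)) = 12 + (0 - 5*5)*(-6) = 12 + (0 - 25)*(-6) = 12 - 25*(-6) = 12 + 150 = 162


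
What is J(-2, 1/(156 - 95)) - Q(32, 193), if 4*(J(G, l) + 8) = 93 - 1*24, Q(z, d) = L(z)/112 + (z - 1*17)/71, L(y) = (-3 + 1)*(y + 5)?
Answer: 38565/3976 ≈ 9.6994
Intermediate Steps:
L(y) = -10 - 2*y (L(y) = -2*(5 + y) = -10 - 2*y)
Q(z, d) = -1307/3976 - 15*z/3976 (Q(z, d) = (-10 - 2*z)/112 + (z - 1*17)/71 = (-10 - 2*z)*(1/112) + (z - 17)*(1/71) = (-5/56 - z/56) + (-17 + z)*(1/71) = (-5/56 - z/56) + (-17/71 + z/71) = -1307/3976 - 15*z/3976)
J(G, l) = 37/4 (J(G, l) = -8 + (93 - 1*24)/4 = -8 + (93 - 24)/4 = -8 + (¼)*69 = -8 + 69/4 = 37/4)
J(-2, 1/(156 - 95)) - Q(32, 193) = 37/4 - (-1307/3976 - 15/3976*32) = 37/4 - (-1307/3976 - 60/497) = 37/4 - 1*(-1787/3976) = 37/4 + 1787/3976 = 38565/3976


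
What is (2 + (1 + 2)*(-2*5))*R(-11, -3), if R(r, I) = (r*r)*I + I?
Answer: 10248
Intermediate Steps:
R(r, I) = I + I*r**2 (R(r, I) = r**2*I + I = I*r**2 + I = I + I*r**2)
(2 + (1 + 2)*(-2*5))*R(-11, -3) = (2 + (1 + 2)*(-2*5))*(-3*(1 + (-11)**2)) = (2 + 3*(-10))*(-3*(1 + 121)) = (2 - 30)*(-3*122) = -28*(-366) = 10248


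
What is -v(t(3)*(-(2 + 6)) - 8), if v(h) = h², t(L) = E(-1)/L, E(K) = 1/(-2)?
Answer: -400/9 ≈ -44.444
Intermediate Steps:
E(K) = -½
t(L) = -1/(2*L)
-v(t(3)*(-(2 + 6)) - 8) = -((-½/3)*(-(2 + 6)) - 8)² = -((-½*⅓)*(-1*8) - 8)² = -(-⅙*(-8) - 8)² = -(4/3 - 8)² = -(-20/3)² = -1*400/9 = -400/9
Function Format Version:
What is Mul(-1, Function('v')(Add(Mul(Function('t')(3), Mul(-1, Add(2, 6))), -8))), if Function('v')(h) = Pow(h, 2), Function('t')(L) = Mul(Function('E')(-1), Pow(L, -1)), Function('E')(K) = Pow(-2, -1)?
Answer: Rational(-400, 9) ≈ -44.444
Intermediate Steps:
Function('E')(K) = Rational(-1, 2)
Function('t')(L) = Mul(Rational(-1, 2), Pow(L, -1))
Mul(-1, Function('v')(Add(Mul(Function('t')(3), Mul(-1, Add(2, 6))), -8))) = Mul(-1, Pow(Add(Mul(Mul(Rational(-1, 2), Pow(3, -1)), Mul(-1, Add(2, 6))), -8), 2)) = Mul(-1, Pow(Add(Mul(Mul(Rational(-1, 2), Rational(1, 3)), Mul(-1, 8)), -8), 2)) = Mul(-1, Pow(Add(Mul(Rational(-1, 6), -8), -8), 2)) = Mul(-1, Pow(Add(Rational(4, 3), -8), 2)) = Mul(-1, Pow(Rational(-20, 3), 2)) = Mul(-1, Rational(400, 9)) = Rational(-400, 9)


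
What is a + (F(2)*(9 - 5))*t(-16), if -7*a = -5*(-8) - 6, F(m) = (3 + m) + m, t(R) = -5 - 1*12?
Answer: -3366/7 ≈ -480.86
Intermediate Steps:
t(R) = -17 (t(R) = -5 - 12 = -17)
F(m) = 3 + 2*m
a = -34/7 (a = -(-5*(-8) - 6)/7 = -(40 - 6)/7 = -1/7*34 = -34/7 ≈ -4.8571)
a + (F(2)*(9 - 5))*t(-16) = -34/7 + ((3 + 2*2)*(9 - 5))*(-17) = -34/7 + ((3 + 4)*4)*(-17) = -34/7 + (7*4)*(-17) = -34/7 + 28*(-17) = -34/7 - 476 = -3366/7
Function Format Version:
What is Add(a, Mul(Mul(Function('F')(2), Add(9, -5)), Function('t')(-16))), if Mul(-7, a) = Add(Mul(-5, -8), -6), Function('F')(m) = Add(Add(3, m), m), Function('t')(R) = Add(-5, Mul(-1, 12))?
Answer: Rational(-3366, 7) ≈ -480.86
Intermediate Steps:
Function('t')(R) = -17 (Function('t')(R) = Add(-5, -12) = -17)
Function('F')(m) = Add(3, Mul(2, m))
a = Rational(-34, 7) (a = Mul(Rational(-1, 7), Add(Mul(-5, -8), -6)) = Mul(Rational(-1, 7), Add(40, -6)) = Mul(Rational(-1, 7), 34) = Rational(-34, 7) ≈ -4.8571)
Add(a, Mul(Mul(Function('F')(2), Add(9, -5)), Function('t')(-16))) = Add(Rational(-34, 7), Mul(Mul(Add(3, Mul(2, 2)), Add(9, -5)), -17)) = Add(Rational(-34, 7), Mul(Mul(Add(3, 4), 4), -17)) = Add(Rational(-34, 7), Mul(Mul(7, 4), -17)) = Add(Rational(-34, 7), Mul(28, -17)) = Add(Rational(-34, 7), -476) = Rational(-3366, 7)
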